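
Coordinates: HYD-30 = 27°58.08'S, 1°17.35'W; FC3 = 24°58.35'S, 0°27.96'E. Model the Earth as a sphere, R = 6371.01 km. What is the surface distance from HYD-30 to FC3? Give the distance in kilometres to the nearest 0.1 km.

HYD-30: φ = -27.96800°, λ = -1.28917°
FC3: φ = -24.97250°, λ = +0.46600°
Δφ = 2.9955°,  Δλ = 1.7552°
a = sin²(Δφ/2) + cos φ₁ cos φ₂ sin²(Δλ/2) = 0.000871
c = 2·arcsin(√a) = 0.059034 rad = 3.3824°
d = R·c = 6371.01 × 0.059034 = 376.1 km

376.1 km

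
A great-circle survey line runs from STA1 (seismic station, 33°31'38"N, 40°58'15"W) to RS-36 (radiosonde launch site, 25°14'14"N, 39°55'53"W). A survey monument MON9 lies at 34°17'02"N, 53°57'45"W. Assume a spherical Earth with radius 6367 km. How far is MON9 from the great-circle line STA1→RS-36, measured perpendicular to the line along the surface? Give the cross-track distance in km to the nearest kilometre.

1164 km

STA1: φ = +33.52722°, λ = -40.97083°
RS-36: φ = +25.23722°, λ = -39.93139°
MON9: φ = +34.28389°, λ = -53.96250°
δ₁₃ = central angle STA1→MON9 = 0.188525 rad  (haversine)
θ₁₃ = bearing STA1→MON9 = 277.631°,  θ₁₂ = bearing STA1→RS-36 = 173.504°
dₓₜ = R·arcsin(sin δ₁₃ · sin(θ₁₃ − θ₁₂)) = 6367·arcsin(0.18741·sin(104.128°)) = 1163.616 km
|dₓₜ| = 1163.616 km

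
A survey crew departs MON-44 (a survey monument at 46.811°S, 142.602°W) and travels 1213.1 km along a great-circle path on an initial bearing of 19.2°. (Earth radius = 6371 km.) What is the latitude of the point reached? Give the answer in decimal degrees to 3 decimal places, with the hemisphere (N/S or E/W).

δ = d/R = 1213.1/6371 = 0.190410 rad
φ₂ = arcsin(sin φ₁ cos δ + cos φ₁ sin δ cos θ)
   = arcsin(-0.72910·0.98193 + 0.68441·0.18926·0.94438) = -36.41262°
λ₂ = λ₁ + atan2(sin θ sin δ cos φ₁, cos δ − sin φ₁ sin φ₂) = -138.16622°

36.413°S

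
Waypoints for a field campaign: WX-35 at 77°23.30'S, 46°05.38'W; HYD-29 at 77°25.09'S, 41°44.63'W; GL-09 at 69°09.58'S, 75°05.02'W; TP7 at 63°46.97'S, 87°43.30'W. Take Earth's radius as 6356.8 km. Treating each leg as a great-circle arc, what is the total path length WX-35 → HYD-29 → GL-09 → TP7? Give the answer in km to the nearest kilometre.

2290 km

WX-35: φ = -77.38833°, λ = -46.08967°
HYD-29: φ = -77.41817°, λ = -41.74383°
GL-09: φ = -69.15967°, λ = -75.08367°
TP7: φ = -63.78283°, λ = -87.72167°
WX-35→HYD-29: c = 0.016546 rad, d = 105.18 km
HYD-29→GL-09: c = 0.215470 rad, d = 1369.70 km
GL-09→TP7: c = 0.128212 rad, d = 815.02 km
Total = 105.18 + 1369.70 + 815.02 = 2289.90 km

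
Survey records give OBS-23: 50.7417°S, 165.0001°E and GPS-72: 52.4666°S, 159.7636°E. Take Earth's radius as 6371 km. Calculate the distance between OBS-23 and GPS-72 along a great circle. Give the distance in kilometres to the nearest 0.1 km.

409.2 km

Δφ = -1.7249°,  Δλ = -5.2365°
a = sin²(Δφ/2) + cos φ₁ cos φ₂ sin²(Δλ/2) = 0.001031
c = 2·arcsin(√a) = 0.064232 rad = 3.6802°
d = R·c = 6371 × 0.064232 = 409.2 km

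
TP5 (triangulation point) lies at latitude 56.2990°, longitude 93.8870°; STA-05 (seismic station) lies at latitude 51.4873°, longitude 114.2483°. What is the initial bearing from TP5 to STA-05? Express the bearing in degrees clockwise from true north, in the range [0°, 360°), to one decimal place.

103.4°

Δλ = 20.3613°
y = sin Δλ · cos φ₂ = 0.216657
x = cos φ₁ sin φ₂ − sin φ₁ cos φ₂ cos Δλ = -0.051513
θ = atan2(y, x) = 103.3744° → 103.3744° (mod 360°)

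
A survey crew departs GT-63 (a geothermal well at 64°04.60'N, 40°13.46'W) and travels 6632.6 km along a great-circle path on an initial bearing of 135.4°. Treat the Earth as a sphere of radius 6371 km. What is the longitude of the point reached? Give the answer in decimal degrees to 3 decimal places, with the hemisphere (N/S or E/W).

2.152°W

GT-63: φ = +64.07667°, λ = -40.22433°
δ = d/R = 6632.6/6371 = 1.041061 rad
φ₂ = arcsin(sin φ₁ cos δ + cos φ₁ sin δ cos θ)
   = arcsin(0.89938·0.50530 + 0.43717·0.86294·-0.71203) = 10.71064°
λ₂ = λ₁ + atan2(sin θ sin δ cos φ₁, cos δ − sin φ₁ sin φ₂) = -2.15171°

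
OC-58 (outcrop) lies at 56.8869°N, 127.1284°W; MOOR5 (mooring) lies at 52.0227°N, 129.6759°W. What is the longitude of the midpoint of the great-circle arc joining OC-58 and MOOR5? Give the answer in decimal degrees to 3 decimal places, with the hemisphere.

Bx = cos φ₂ cos Δλ = 0.614741,  By = cos φ₂ sin Δλ = -0.027351
φₘ = atan2(sin φ₁ + sin φ₂, √((cos φ₁ + Bx)² + By²)) = 54.46147°
λₘ = λ₁ + atan2(By, cos φ₁ + Bx) = -128.47788°

128.478°W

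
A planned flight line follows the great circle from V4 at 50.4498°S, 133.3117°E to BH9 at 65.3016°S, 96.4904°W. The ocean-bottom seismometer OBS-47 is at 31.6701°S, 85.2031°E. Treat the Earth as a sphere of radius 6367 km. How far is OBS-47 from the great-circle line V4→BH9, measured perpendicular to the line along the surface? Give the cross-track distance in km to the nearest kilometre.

δ₁₃ = central angle V4→OBS-47 = 0.697126 rad  (haversine)
θ₁₃ = bearing V4→OBS-47 = 279.311°,  θ₁₂ = bearing V4→BH9 = 157.912°
dₓₜ = R·arcsin(sin δ₁₃ · sin(θ₁₃ − θ₁₂)) = 6367·arcsin(0.64202·sin(121.399°)) = 3692.666 km
|dₓₜ| = 3692.666 km

3693 km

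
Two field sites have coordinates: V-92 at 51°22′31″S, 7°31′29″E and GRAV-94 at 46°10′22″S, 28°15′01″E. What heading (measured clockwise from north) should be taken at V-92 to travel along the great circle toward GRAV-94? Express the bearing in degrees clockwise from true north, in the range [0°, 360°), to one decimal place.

V-92: φ = -51.37528°, λ = +7.52472°
GRAV-94: φ = -46.17278°, λ = +28.25028°
Δλ = 20.7256°
y = sin Δλ · cos φ₂ = 0.245065
x = cos φ₁ sin φ₂ − sin φ₁ cos φ₂ cos Δλ = 0.055666
θ = atan2(y, x) = 77.2026° → 77.2026° (mod 360°)

77.2°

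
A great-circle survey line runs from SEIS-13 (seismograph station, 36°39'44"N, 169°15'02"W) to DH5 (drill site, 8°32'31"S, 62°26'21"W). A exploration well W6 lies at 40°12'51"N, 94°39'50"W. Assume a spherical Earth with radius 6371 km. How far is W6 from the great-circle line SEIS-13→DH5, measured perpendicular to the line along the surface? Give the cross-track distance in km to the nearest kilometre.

2319 km

SEIS-13: φ = +36.66222°, λ = -169.25056°
DH5: φ = -8.54194°, λ = -62.43917°
W6: φ = +40.21417°, λ = -94.66389°
δ₁₃ = central angle SEIS-13→W6 = 0.990441 rad  (haversine)
θ₁₃ = bearing SEIS-13→W6 = 61.679°,  θ₁₂ = bearing SEIS-13→DH5 = 86.878°
dₓₜ = R·arcsin(sin δ₁₃ · sin(θ₁₃ − θ₁₂)) = 6371·arcsin(0.83627·sin(-25.199°)) = -2319.299 km
|dₓₜ| = 2319.299 km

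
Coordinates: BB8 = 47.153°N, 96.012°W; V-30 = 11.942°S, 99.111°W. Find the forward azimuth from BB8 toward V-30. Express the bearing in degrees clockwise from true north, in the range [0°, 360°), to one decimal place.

183.5°

Δλ = -3.0990°
y = sin Δλ · cos φ₂ = -0.052891
x = cos φ₁ sin φ₂ − sin φ₁ cos φ₂ cos Δλ = -0.856971
θ = atan2(y, x) = -176.4682° → 183.5318° (mod 360°)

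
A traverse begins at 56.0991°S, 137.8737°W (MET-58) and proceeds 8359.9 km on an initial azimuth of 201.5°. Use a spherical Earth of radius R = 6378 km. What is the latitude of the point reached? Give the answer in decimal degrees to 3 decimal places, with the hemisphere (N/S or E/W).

δ = d/R = 8359.9/6378 = 1.310740 rad
φ₂ = arcsin(sin φ₁ cos δ + cos φ₁ sin δ cos θ)
   = arcsin(-0.83000·0.25713 + 0.55776·0.96638·-0.93042) = -45.63677°
λ₂ = λ₁ + atan2(sin θ sin δ cos φ₁, cos δ − sin φ₁ sin φ₂) = 72.56019°

45.637°S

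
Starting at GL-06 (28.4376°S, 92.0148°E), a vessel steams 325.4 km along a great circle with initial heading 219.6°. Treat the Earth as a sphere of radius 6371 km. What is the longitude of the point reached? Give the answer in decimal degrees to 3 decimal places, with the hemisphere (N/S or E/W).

89.846°E

δ = d/R = 325.4/6371 = 0.051075 rad
φ₂ = arcsin(sin φ₁ cos δ + cos φ₁ sin δ cos θ)
   = arcsin(-0.47620·0.99870 + 0.87934·0.05105·-0.77051) = -30.67521°
λ₂ = λ₁ + atan2(sin θ sin δ cos φ₁, cos δ − sin φ₁ sin φ₂) = 89.84639°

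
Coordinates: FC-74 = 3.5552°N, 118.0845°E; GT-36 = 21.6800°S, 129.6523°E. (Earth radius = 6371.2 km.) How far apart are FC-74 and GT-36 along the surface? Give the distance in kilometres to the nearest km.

Δφ = -25.2352°,  Δλ = 11.5678°
a = sin²(Δφ/2) + cos φ₁ cos φ₂ sin²(Δλ/2) = 0.057137
c = 2·arcsin(√a) = 0.482739 rad = 27.6589°
d = R·c = 6371.2 × 0.482739 = 3075.6 km

3076 km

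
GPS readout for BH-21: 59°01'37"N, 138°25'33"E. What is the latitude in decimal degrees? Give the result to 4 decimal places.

59.0269°N

59° + 1′/60 + 37″/3600 = 59 + 0.01667 + 0.01028 = 59.0269°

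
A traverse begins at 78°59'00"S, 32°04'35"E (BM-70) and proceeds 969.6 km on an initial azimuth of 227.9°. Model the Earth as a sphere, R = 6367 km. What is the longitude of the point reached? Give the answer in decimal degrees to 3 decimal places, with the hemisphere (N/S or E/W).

19.572°W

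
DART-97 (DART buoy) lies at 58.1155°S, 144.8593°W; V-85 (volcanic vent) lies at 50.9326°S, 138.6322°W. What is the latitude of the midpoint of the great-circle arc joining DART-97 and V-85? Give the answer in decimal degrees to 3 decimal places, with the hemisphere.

54.564°S

Bx = cos φ₂ cos Δλ = 0.626516,  By = cos φ₂ sin Δλ = 0.068361
φₘ = atan2(sin φ₁ + sin φ₂, √((cos φ₁ + Bx)² + By²)) = -54.56373°
λₘ = λ₁ + atan2(By, cos φ₁ + Bx) = -141.47127°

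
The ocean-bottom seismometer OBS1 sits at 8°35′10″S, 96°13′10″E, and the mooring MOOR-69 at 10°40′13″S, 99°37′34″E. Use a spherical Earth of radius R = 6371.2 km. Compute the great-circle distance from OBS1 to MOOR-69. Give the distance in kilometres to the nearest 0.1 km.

439.5 km

OBS1: φ = -8.58611°, λ = +96.21944°
MOOR-69: φ = -10.67028°, λ = +99.62611°
Δφ = -2.0842°,  Δλ = 3.4067°
a = sin²(Δφ/2) + cos φ₁ cos φ₂ sin²(Δλ/2) = 0.001189
c = 2·arcsin(√a) = 0.068986 rad = 3.9526°
d = R·c = 6371.2 × 0.068986 = 439.5 km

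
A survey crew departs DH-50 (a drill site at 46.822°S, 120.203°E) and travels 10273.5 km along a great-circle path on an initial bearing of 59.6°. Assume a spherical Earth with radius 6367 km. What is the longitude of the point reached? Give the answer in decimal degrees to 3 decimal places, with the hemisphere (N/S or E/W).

171.296°W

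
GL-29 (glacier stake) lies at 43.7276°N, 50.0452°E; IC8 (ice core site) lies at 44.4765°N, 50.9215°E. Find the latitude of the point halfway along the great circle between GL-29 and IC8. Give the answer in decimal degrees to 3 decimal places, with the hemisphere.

44.103°N

Bx = cos φ₂ cos Δλ = 0.713454,  By = cos φ₂ sin Δλ = 0.010913
φₘ = atan2(sin φ₁ + sin φ₂, √((cos φ₁ + Bx)² + By²)) = 44.10289°
λₘ = λ₁ + atan2(By, cos φ₁ + Bx) = 50.48057°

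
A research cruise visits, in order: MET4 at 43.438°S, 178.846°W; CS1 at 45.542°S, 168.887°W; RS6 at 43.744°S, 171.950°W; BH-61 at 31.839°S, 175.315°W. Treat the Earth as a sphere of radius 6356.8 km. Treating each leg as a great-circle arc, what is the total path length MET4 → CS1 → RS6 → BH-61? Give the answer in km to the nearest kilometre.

MET4→CS1: c = 0.129220 rad, d = 821.43 km
CS1→RS6: c = 0.049304 rad, d = 313.42 km
RS6→BH-61: c = 0.212850 rad, d = 1353.04 km
Total = 821.43 + 313.42 + 1353.04 = 2487.89 km

2488 km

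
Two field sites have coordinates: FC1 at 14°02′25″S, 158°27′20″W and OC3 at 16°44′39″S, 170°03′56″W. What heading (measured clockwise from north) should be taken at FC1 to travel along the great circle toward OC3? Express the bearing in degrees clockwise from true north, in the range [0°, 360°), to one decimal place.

254.9°

FC1: φ = -14.04028°, λ = -158.45556°
OC3: φ = -16.74417°, λ = -170.06556°
Δλ = -11.6100°
y = sin Δλ · cos φ₂ = -0.192716
x = cos φ₁ sin φ₂ − sin φ₁ cos φ₂ cos Δλ = -0.051927
θ = atan2(y, x) = -105.0802° → 254.9198° (mod 360°)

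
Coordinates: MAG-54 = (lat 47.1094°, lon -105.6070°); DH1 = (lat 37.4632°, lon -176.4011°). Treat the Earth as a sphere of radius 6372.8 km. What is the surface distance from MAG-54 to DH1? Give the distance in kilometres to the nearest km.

Δφ = -9.6462°,  Δλ = -70.7941°
a = sin²(Δφ/2) + cos φ₁ cos φ₂ sin²(Δλ/2) = 0.188324
c = 2·arcsin(√a) = 0.897774 rad = 51.4387°
d = R·c = 6372.8 × 0.897774 = 5721.3 km

5721 km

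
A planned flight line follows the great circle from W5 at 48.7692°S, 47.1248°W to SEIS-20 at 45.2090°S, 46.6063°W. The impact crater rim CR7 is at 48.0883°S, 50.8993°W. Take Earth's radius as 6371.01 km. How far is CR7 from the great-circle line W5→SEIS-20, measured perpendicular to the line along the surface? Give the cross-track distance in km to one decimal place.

δ₁₃ = central angle W5→CR7 = 0.045294 rad  (haversine)
θ₁₃ = bearing W5→CR7 = 283.792°,  θ₁₂ = bearing W5→SEIS-20 = 5.864°
dₓₜ = R·arcsin(sin δ₁₃ · sin(θ₁₃ − θ₁₂)) = 6371.01·arcsin(0.04528·sin(277.927°)) = -285.810 km
|dₓₜ| = 285.810 km

285.8 km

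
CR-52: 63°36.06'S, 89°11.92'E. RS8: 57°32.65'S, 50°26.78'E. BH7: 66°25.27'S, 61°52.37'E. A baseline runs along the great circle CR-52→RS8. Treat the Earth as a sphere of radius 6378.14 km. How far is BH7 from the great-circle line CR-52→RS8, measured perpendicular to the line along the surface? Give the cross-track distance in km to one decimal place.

568.5 km

CR-52: φ = -63.60100°, λ = +89.19867°
RS8: φ = -57.54417°, λ = +50.44633°
BH7: φ = -66.42117°, λ = +61.87283°
δ₁₃ = central angle CR-52→BH7 = 0.205582 rad  (haversine)
θ₁₃ = bearing CR-52→BH7 = 244.095°,  θ₁₂ = bearing CR-52→RS8 = 269.948°
dₓₜ = R·arcsin(sin δ₁₃ · sin(θ₁₃ − θ₁₂)) = 6378.14·arcsin(0.20414·sin(-25.853°)) = -568.517 km
|dₓₜ| = 568.517 km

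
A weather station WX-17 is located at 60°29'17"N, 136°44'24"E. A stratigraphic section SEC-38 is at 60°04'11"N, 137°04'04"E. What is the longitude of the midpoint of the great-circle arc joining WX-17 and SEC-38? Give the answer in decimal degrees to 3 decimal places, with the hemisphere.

136.905°E

WX-17: φ = +60.48806°, λ = +136.74000°
SEC-38: φ = +60.06972°, λ = +137.06778°
Bx = cos φ₂ cos Δλ = 0.498938,  By = cos φ₂ sin Δλ = 0.002854
φₘ = atan2(sin φ₁ + sin φ₂, √((cos φ₁ + Bx)² + By²)) = 60.27899°
λₘ = λ₁ + atan2(By, cos φ₁ + Bx) = 136.90494°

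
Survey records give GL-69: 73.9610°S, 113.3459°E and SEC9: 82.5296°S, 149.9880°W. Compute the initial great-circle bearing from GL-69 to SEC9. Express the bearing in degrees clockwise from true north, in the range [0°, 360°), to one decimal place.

Δλ = 96.6661°
y = sin Δλ · cos φ₂ = 0.129135
x = cos φ₁ sin φ₂ − sin φ₁ cos φ₂ cos Δλ = -0.288451
θ = atan2(y, x) = 155.8827° → 155.8827° (mod 360°)

155.9°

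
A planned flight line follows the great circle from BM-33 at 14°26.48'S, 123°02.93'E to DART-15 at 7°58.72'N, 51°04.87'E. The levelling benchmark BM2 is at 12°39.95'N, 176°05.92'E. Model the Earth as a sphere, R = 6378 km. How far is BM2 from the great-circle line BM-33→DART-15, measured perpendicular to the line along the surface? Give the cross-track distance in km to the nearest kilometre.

3490 km

BM-33: φ = -14.44133°, λ = +123.04883°
DART-15: φ = +7.97867°, λ = +51.08117°
BM2: φ = +12.66583°, λ = +176.09867°
δ₁₃ = central angle BM-33→BM2 = 1.031795 rad  (haversine)
θ₁₃ = bearing BM-33→BM2 = 65.302°,  θ₁₂ = bearing BM-33→DART-15 = 282.622°
dₓₜ = R·arcsin(sin δ₁₃ · sin(θ₁₃ − θ₁₂)) = 6378·arcsin(0.85822·sin(-217.320°)) = 3490.177 km
|dₓₜ| = 3490.177 km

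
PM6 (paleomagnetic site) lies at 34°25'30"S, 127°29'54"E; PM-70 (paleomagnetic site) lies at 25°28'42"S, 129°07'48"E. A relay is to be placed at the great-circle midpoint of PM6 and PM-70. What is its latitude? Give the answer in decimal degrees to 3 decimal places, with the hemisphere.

PM6: φ = -34.42500°, λ = +127.49833°
PM-70: φ = -25.47833°, λ = +129.13000°
Bx = cos φ₂ cos Δλ = 0.902382,  By = cos φ₂ sin Δλ = 0.025705
φₘ = atan2(sin φ₁ + sin φ₂, √((cos φ₁ + Bx)² + By²)) = -29.95417°
λₘ = λ₁ + atan2(By, cos φ₁ + Bx) = 128.35095°

29.954°S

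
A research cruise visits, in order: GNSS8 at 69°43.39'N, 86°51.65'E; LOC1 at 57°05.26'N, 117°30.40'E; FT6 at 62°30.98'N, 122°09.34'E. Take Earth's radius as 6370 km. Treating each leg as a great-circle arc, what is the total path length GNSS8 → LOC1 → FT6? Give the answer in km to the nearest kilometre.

GNSS8: φ = +69.72317°, λ = +86.86083°
LOC1: φ = +57.08767°, λ = +117.50667°
FT6: φ = +62.51633°, λ = +122.15567°
GNSS8→LOC1: c = 0.319215 rad, d = 2033.40 km
LOC1→FT6: c = 0.103101 rad, d = 656.76 km
Total = 2033.40 + 656.76 = 2690.16 km

2690 km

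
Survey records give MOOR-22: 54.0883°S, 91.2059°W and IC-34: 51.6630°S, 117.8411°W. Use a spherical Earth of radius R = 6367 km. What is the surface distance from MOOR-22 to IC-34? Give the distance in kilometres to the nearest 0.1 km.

Δφ = 2.4253°,  Δλ = -26.6352°
a = sin²(Δφ/2) + cos φ₁ cos φ₂ sin²(Δλ/2) = 0.019752
c = 2·arcsin(√a) = 0.282020 rad = 16.1586°
d = R·c = 6367 × 0.282020 = 1795.6 km

1795.6 km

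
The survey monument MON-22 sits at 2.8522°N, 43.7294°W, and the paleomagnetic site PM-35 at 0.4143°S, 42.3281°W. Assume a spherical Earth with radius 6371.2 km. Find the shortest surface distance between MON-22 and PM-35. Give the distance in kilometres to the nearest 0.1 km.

395.2 km

Δφ = -3.2665°,  Δλ = 1.4013°
a = sin²(Δφ/2) + cos φ₁ cos φ₂ sin²(Δλ/2) = 0.000962
c = 2·arcsin(√a) = 0.062032 rad = 3.5542°
d = R·c = 6371.2 × 0.062032 = 395.2 km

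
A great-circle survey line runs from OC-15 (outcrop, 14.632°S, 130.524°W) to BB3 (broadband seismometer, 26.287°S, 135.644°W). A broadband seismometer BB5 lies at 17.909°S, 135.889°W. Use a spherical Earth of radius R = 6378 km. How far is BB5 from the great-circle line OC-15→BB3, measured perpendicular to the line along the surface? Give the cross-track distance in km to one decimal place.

391.9 km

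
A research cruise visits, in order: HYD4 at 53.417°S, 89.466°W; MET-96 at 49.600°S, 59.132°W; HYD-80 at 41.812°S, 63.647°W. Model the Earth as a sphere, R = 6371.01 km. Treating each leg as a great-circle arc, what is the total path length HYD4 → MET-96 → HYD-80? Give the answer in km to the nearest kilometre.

3059 km

HYD4→MET-96: c = 0.333508 rad, d = 2124.78 km
MET-96→HYD-80: c = 0.146575 rad, d = 933.83 km
Total = 2124.78 + 933.83 = 3058.61 km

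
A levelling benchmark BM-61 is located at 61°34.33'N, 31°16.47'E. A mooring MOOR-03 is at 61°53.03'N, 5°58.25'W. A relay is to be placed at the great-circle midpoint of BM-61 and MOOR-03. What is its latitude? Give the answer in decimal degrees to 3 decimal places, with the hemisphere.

62.994°N

BM-61: φ = +61.57217°, λ = +31.27450°
MOOR-03: φ = +61.88383°, λ = -5.97083°
Bx = cos φ₂ cos Δλ = 0.375148,  By = cos φ₂ sin Δλ = -0.285221
φₘ = atan2(sin φ₁ + sin φ₂, √((cos φ₁ + Bx)² + By²)) = 62.99405°
λₘ = λ₁ + atan2(By, cos φ₁ + Bx) = 12.74947°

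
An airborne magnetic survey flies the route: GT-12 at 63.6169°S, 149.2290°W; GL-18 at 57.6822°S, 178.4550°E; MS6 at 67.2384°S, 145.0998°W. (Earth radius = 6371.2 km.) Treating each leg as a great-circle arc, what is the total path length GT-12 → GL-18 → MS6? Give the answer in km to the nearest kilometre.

3966 km

GT-12→GL-18: c = 0.291394 rad, d = 1856.53 km
GL-18→MS6: c = 0.331146 rad, d = 2109.80 km
Total = 1856.53 + 2109.80 = 3966.33 km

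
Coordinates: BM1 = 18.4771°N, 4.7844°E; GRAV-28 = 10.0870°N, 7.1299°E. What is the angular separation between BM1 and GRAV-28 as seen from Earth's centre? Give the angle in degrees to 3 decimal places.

8.692°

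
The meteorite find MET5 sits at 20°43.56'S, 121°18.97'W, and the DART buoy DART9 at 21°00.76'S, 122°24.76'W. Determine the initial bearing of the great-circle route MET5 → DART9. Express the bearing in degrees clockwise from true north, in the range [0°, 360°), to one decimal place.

MET5: φ = -20.72600°, λ = -121.31617°
DART9: φ = -21.01267°, λ = -122.41267°
Δλ = -1.0965°
y = sin Δλ · cos φ₂ = -0.017864
x = cos φ₁ sin φ₂ − sin φ₁ cos φ₂ cos Δλ = -0.005064
θ = atan2(y, x) = -105.8261° → 254.1739° (mod 360°)

254.2°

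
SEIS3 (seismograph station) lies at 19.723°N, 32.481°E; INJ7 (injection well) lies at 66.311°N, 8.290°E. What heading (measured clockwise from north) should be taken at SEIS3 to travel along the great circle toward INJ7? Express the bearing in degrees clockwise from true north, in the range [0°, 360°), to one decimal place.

347.4°

Δλ = -24.1910°
y = sin Δλ · cos φ₂ = -0.164638
x = cos φ₁ sin φ₂ − sin φ₁ cos φ₂ cos Δλ = 0.738337
θ = atan2(y, x) = -12.5704° → 347.4296° (mod 360°)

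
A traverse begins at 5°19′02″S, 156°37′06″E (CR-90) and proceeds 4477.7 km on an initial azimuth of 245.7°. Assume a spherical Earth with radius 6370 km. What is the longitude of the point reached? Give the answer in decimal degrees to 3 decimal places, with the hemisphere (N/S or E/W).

CR-90: φ = -5.31722°, λ = +156.61833°
δ = d/R = 4477.7/6370 = 0.702936 rad
φ₂ = arcsin(sin φ₁ cos δ + cos φ₁ sin δ cos θ)
   = arcsin(-0.09267·0.76295 + 0.99570·0.64646·-0.41151) = -19.60813°
λ₂ = λ₁ + atan2(sin θ sin δ cos φ₁, cos δ − sin φ₁ sin φ₂) = 117.90265°

117.903°E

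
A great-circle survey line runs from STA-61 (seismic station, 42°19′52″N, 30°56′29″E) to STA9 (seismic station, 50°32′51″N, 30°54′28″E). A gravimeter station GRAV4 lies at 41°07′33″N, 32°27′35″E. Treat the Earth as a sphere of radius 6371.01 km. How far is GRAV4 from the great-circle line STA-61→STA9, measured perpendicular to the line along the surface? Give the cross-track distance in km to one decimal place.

126.8 km

STA-61: φ = +42.33111°, λ = +30.94139°
STA9: φ = +50.54750°, λ = +30.90778°
GRAV4: φ = +41.12583°, λ = +32.45972°
δ₁₃ = central angle STA-61→GRAV4 = 0.028872 rad  (haversine)
θ₁₃ = bearing STA-61→GRAV4 = 136.259°,  θ₁₂ = bearing STA-61→STA9 = 359.851°
dₓₜ = R·arcsin(sin δ₁₃ · sin(θ₁₃ − θ₁₂)) = 6371.01·arcsin(0.02887·sin(-223.591°)) = 126.821 km
|dₓₜ| = 126.821 km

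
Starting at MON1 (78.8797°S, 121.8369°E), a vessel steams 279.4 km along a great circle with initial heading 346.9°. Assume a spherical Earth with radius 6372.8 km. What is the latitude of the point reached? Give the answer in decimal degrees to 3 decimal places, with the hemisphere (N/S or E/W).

76.421°S

δ = d/R = 279.4/6372.8 = 0.043843 rad
φ₂ = arcsin(sin φ₁ cos δ + cos φ₁ sin δ cos θ)
   = arcsin(-0.98122·0.99904 + 0.19287·0.04383·0.97398) = -76.42129°
λ₂ = λ₁ + atan2(sin θ sin δ cos φ₁, cos δ − sin φ₁ sin φ₂) = 119.41194°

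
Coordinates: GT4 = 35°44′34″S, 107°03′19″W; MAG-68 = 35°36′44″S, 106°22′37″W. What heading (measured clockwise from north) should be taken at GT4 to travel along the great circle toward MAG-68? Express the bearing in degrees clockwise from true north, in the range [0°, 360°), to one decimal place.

76.9°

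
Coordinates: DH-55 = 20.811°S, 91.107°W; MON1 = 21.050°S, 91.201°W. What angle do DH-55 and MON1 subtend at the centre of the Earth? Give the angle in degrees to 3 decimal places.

0.255°

Δφ = -0.2390°,  Δλ = -0.0940°
a = sin²(Δφ/2) + cos φ₁ cos φ₂ sin²(Δλ/2) = 0.000005
c = 2·arcsin(√a) = 0.004444 rad = 0.2546°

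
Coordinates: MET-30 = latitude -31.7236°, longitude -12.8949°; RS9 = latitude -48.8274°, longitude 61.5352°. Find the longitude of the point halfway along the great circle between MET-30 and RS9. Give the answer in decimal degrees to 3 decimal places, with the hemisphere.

18.793°E

Bx = cos φ₂ cos Δλ = 0.176705,  By = cos φ₂ sin Δλ = 0.634171
φₘ = atan2(sin φ₁ + sin φ₂, √((cos φ₁ + Bx)² + By²)) = -46.64237°
λₘ = λ₁ + atan2(By, cos φ₁ + Bx) = 18.79292°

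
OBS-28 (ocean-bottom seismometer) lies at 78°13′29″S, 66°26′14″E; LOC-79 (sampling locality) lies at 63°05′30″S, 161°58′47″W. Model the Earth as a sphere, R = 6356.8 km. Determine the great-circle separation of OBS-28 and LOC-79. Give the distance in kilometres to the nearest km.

3965 km

OBS-28: φ = -78.22472°, λ = +66.43722°
LOC-79: φ = -63.09167°, λ = -161.97972°
Δφ = 15.1331°,  Δλ = 131.5831°
a = sin²(Δφ/2) + cos φ₁ cos φ₂ sin²(Δλ/2) = 0.094166
c = 2·arcsin(√a) = 0.623794 rad = 35.7408°
d = R·c = 6356.8 × 0.623794 = 3965.3 km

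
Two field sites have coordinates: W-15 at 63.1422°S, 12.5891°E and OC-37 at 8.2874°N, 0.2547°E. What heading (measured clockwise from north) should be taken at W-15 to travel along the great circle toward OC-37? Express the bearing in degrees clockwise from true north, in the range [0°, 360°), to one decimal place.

347.2°

Δλ = -12.3344°
y = sin Δλ · cos φ₂ = -0.211386
x = cos φ₁ sin φ₂ − sin φ₁ cos φ₂ cos Δλ = 0.927555
θ = atan2(y, x) = -12.8382° → 347.1618° (mod 360°)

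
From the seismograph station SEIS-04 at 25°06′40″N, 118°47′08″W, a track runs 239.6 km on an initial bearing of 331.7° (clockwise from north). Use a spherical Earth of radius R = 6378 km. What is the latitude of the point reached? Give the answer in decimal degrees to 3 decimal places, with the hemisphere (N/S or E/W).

27.002°N

SEIS-04: φ = +25.11111°, λ = -118.78556°
δ = d/R = 239.6/6378 = 0.037567 rad
φ₂ = arcsin(sin φ₁ cos δ + cos φ₁ sin δ cos θ)
   = arcsin(0.42438·0.99929 + 0.90549·0.03756·0.88048) = 27.00183°
λ₂ = λ₁ + atan2(sin θ sin δ cos φ₁, cos δ − sin φ₁ sin φ₂) = -119.93064°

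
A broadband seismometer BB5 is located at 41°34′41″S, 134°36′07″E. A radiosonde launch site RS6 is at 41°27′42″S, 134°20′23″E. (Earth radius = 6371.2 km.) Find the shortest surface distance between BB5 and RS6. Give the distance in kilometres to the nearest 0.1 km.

25.4 km

BB5: φ = -41.57806°, λ = +134.60194°
RS6: φ = -41.46167°, λ = +134.33972°
Δφ = 0.1164°,  Δλ = -0.2622°
a = sin²(Δφ/2) + cos φ₁ cos φ₂ sin²(Δλ/2) = 0.000004
c = 2·arcsin(√a) = 0.003984 rad = 0.2282°
d = R·c = 6371.2 × 0.003984 = 25.4 km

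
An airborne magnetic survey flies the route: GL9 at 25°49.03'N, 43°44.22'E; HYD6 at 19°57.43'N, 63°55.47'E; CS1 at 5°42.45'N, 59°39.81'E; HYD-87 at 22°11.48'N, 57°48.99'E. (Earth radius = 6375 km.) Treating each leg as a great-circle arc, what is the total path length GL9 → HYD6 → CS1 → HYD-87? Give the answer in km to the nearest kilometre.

5663 km

GL9: φ = +25.81717°, λ = +43.73700°
HYD6: φ = +19.95717°, λ = +63.92450°
CS1: φ = +5.70750°, λ = +59.66350°
HYD-87: φ = +22.19133°, λ = +57.81650°
GL9→HYD6: c = 0.339879 rad, d = 2166.73 km
HYD6→CS1: c = 0.258998 rad, d = 1651.11 km
CS1→HYD-87: c = 0.289379 rad, d = 1844.79 km
Total = 2166.73 + 1651.11 + 1844.79 = 5662.63 km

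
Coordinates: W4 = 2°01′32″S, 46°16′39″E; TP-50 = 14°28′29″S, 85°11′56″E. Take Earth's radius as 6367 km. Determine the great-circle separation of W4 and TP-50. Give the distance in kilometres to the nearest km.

W4: φ = -2.02556°, λ = +46.27750°
TP-50: φ = -14.47472°, λ = +85.19889°
Δφ = -12.4492°,  Δλ = 38.9214°
a = sin²(Δφ/2) + cos φ₁ cos φ₂ sin²(Δλ/2) = 0.119161
c = 2·arcsin(√a) = 0.704899 rad = 40.3877°
d = R·c = 6367 × 0.704899 = 4488.1 km

4488 km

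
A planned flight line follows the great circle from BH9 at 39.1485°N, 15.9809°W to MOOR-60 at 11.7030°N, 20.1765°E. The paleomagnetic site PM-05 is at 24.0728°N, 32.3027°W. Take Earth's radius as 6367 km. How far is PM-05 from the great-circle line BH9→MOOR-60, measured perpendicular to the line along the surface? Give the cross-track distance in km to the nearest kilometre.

δ₁₃ = central angle BH9→PM-05 = 0.356721 rad  (haversine)
θ₁₃ = bearing BH9→PM-05 = 227.289°,  θ₁₂ = bearing BH9→MOOR-60 = 120.612°
dₓₜ = R·arcsin(sin δ₁₃ · sin(θ₁₃ − θ₁₂)) = 6367·arcsin(0.34920·sin(106.677°)) = 2171.722 km
|dₓₜ| = 2171.722 km

2172 km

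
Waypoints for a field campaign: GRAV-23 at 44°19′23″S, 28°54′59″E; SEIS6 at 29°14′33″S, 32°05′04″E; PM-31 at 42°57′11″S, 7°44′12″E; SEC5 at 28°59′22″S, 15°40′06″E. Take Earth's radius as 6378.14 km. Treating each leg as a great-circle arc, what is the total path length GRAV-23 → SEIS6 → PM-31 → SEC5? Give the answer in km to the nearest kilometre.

GRAV-23: φ = -44.32306°, λ = +28.91639°
SEIS6: φ = -29.24250°, λ = +32.08444°
PM-31: φ = -42.95306°, λ = +7.73667°
SEC5: φ = -28.98944°, λ = +15.66833°
GRAV-23→SEIS6: c = 0.266847 rad, d = 1701.99 km
SEIS6→PM-31: c = 0.416019 rad, d = 2653.43 km
PM-31→SEC5: c = 0.267917 rad, d = 1708.81 km
Total = 1701.99 + 2653.43 + 1708.81 = 6064.23 km

6064 km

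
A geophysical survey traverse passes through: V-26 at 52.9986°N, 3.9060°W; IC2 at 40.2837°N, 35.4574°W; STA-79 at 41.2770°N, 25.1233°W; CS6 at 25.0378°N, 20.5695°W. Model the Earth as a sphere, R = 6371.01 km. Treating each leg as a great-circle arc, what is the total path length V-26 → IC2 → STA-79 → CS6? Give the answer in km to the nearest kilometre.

V-26→IC2: c = 0.433247 rad, d = 2760.22 km
IC2→STA-79: c = 0.137587 rad, d = 876.57 km
STA-79→CS6: c = 0.291015 rad, d = 1854.06 km
Total = 2760.22 + 876.57 + 1854.06 = 5490.85 km

5491 km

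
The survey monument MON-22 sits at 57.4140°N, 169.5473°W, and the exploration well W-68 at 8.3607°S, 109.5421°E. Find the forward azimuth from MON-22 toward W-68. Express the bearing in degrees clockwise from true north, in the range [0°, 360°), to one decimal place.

Δλ = -80.9106°
y = sin Δλ · cos φ₂ = -0.976949
x = cos φ₁ sin φ₂ − sin φ₁ cos φ₂ cos Δλ = -0.210003
θ = atan2(y, x) = -102.1316° → 257.8684° (mod 360°)

257.9°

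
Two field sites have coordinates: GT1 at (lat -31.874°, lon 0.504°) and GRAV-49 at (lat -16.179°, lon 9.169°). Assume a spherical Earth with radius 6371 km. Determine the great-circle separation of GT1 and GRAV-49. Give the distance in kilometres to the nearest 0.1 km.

Δφ = 15.6950°,  Δλ = 8.6650°
a = sin²(Δφ/2) + cos φ₁ cos φ₂ sin²(Δλ/2) = 0.023297
c = 2·arcsin(√a) = 0.306464 rad = 17.5591°
d = R·c = 6371 × 0.306464 = 1952.5 km

1952.5 km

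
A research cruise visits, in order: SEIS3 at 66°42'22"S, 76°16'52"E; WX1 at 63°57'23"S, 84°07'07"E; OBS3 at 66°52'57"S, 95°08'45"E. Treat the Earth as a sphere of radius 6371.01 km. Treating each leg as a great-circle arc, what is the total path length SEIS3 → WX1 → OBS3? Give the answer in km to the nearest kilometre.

1078 km

SEIS3: φ = -66.70611°, λ = +76.28111°
WX1: φ = -63.95639°, λ = +84.11861°
OBS3: φ = -66.88250°, λ = +95.14583°
SEIS3→WX1: c = 0.074492 rad, d = 474.59 km
WX1→OBS3: c = 0.094762 rad, d = 603.73 km
Total = 474.59 + 603.73 = 1078.32 km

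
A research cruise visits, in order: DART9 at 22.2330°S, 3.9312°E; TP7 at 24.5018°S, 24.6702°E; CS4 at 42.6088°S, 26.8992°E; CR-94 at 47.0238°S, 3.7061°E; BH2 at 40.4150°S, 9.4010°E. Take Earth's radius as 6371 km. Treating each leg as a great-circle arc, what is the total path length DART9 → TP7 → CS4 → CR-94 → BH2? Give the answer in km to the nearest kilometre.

6905 km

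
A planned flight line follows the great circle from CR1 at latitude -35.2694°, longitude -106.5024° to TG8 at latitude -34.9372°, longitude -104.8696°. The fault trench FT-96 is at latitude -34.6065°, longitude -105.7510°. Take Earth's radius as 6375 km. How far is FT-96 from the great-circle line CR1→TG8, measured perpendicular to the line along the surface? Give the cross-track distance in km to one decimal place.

55.4 km

δ₁₃ = central angle CR1→FT-96 = 0.015794 rad  (haversine)
θ₁₃ = bearing CR1→FT-96 = 43.114°,  θ₁₂ = bearing CR1→TG8 = 76.505°
dₓₜ = R·arcsin(sin δ₁₃ · sin(θ₁₃ − θ₁₂)) = 6375·arcsin(0.01579·sin(-33.391°)) = -55.409 km
|dₓₜ| = 55.409 km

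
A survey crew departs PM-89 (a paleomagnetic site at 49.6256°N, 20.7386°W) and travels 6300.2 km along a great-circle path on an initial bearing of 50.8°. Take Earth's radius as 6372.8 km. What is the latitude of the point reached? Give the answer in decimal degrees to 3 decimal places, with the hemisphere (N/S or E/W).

δ = d/R = 6300.2/6372.8 = 0.988608 rad
φ₂ = arcsin(sin φ₁ cos δ + cos φ₁ sin δ cos θ)
   = arcsin(0.76183·0.54985 + 0.64778·0.83526·0.63203) = 49.54030°
λ₂ = λ₁ + atan2(sin θ sin δ cos φ₁, cos δ − sin φ₁ sin φ₂) = 73.32572°

49.540°N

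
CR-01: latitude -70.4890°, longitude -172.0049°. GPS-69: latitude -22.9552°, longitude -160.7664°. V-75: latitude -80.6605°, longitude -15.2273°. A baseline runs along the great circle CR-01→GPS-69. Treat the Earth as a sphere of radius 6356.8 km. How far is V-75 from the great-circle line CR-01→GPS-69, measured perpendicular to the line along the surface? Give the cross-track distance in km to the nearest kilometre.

δ₁₃ = central angle CR-01→V-75 = 0.494359 rad  (haversine)
θ₁₃ = bearing CR-01→V-75 = 172.249°,  θ₁₂ = bearing CR-01→GPS-69 = 13.977°
dₓₜ = R·arcsin(sin δ₁₃ · sin(θ₁₃ − θ₁₂)) = 6356.8·arcsin(0.47447·sin(158.273°)) = 1122.349 km
|dₓₜ| = 1122.349 km

1122 km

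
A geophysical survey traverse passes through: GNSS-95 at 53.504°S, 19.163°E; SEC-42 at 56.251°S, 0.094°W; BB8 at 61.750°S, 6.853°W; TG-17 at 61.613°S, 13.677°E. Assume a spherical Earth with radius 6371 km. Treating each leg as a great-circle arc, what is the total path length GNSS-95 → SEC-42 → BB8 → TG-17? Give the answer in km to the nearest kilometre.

3066 km

GNSS-95→SEC-42: c = 0.198502 rad, d = 1264.65 km
SEC-42→BB8: c = 0.113460 rad, d = 722.85 km
BB8→TG-17: c = 0.169286 rad, d = 1078.52 km
Total = 1264.65 + 722.85 + 1078.52 = 3066.03 km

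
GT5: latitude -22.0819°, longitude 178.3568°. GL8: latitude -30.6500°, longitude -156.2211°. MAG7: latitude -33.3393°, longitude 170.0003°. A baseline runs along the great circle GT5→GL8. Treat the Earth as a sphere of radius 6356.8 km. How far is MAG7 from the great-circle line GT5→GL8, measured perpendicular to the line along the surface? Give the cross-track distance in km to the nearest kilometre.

δ₁₃ = central angle GT5→MAG7 = 0.234886 rad  (haversine)
θ₁₃ = bearing GT5→MAG7 = 211.446°,  θ₁₂ = bearing GT5→GL8 = 116.022°
dₓₜ = R·arcsin(sin δ₁₃ · sin(θ₁₃ − θ₁₂)) = 6356.8·arcsin(0.23273·sin(95.424°)) = 1486.313 km
|dₓₜ| = 1486.313 km

1486 km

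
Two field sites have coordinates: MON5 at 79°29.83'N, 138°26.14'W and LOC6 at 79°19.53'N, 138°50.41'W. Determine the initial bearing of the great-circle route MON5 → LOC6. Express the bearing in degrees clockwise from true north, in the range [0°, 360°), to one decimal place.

203.6°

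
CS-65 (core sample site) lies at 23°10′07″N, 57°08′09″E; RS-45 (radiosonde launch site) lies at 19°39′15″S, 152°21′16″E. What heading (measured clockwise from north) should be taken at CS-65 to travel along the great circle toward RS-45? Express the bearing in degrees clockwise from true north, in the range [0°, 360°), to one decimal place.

106.4°

CS-65: φ = +23.16861°, λ = +57.13583°
RS-45: φ = -19.65417°, λ = +152.35444°
Δλ = 95.2186°
y = sin Δλ · cos φ₂ = 0.937836
x = cos φ₁ sin φ₂ − sin φ₁ cos φ₂ cos Δλ = -0.275516
θ = atan2(y, x) = 106.3716° → 106.3716° (mod 360°)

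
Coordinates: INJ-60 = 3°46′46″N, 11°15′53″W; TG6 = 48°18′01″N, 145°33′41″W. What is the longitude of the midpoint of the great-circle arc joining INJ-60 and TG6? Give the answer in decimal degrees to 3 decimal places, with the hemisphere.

53.026°W

INJ-60: φ = +3.77944°, λ = -11.26472°
TG6: φ = +48.30028°, λ = -145.56139°
Bx = cos φ₂ cos Δλ = -0.464577,  By = cos φ₂ sin Δλ = -0.476125
φₘ = atan2(sin φ₁ + sin φ₂, √((cos φ₁ + Bx)² + By²)) = 48.65913°
λₘ = λ₁ + atan2(By, cos φ₁ + Bx) = -53.02564°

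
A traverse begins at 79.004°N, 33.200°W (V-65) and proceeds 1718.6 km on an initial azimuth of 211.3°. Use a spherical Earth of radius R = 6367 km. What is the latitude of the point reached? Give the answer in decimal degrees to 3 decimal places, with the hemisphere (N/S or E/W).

64.507°N

δ = d/R = 1718.6/6367 = 0.269923 rad
φ₂ = arcsin(sin φ₁ cos δ + cos φ₁ sin δ cos θ)
   = arcsin(0.98164·0.96379 + 0.19074·0.26666·-0.85446) = 64.50687°
λ₂ = λ₁ + atan2(sin θ sin δ cos φ₁, cos δ − sin φ₁ sin φ₂) = -51.97602°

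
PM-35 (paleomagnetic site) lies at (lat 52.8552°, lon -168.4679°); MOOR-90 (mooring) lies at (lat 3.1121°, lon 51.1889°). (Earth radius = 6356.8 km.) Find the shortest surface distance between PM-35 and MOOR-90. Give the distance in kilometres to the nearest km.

Δφ = -49.7431°,  Δλ = -140.3432°
a = sin²(Δφ/2) + cos φ₁ cos φ₂ sin²(Δλ/2) = 0.710459
c = 2·arcsin(√a) = 2.005253 rad = 114.8925°
d = R·c = 6356.8 × 2.005253 = 12747.0 km

12747 km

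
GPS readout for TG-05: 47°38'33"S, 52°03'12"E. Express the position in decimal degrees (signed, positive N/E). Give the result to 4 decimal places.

lat: 47.6425° S → -47.6425°
lon: 52.0533° E → +52.0533°

-47.6425°, +52.0533°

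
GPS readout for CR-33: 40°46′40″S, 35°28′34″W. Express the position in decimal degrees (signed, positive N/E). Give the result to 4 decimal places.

-40.7778°, -35.4761°

lat: 40.7778° S → -40.7778°
lon: 35.4761° W → -35.4761°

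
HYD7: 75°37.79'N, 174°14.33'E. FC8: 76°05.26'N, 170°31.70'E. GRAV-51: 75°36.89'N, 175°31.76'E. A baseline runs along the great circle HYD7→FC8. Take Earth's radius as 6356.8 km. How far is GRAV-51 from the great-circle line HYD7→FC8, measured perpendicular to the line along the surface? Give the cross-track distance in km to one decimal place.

15.9 km

HYD7: φ = +75.62983°, λ = +174.23883°
FC8: φ = +76.08767°, λ = +170.52833°
GRAV-51: φ = +75.61483°, λ = +175.52933°
δ₁₃ = central angle HYD7→GRAV-51 = 0.005599 rad  (haversine)
θ₁₃ = bearing HYD7→GRAV-51 = 92.055°,  θ₁₂ = bearing HYD7→FC8 = 298.587°
dₓₜ = R·arcsin(sin δ₁₃ · sin(θ₁₃ − θ₁₂)) = 6356.8·arcsin(0.00560·sin(-206.532°)) = 15.898 km
|dₓₜ| = 15.898 km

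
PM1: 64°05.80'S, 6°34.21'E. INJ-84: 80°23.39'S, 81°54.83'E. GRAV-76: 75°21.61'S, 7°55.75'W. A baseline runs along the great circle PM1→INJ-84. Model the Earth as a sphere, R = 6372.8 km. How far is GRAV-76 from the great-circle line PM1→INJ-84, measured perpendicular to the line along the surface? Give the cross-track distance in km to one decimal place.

PM1: φ = -64.09667°, λ = +6.57017°
INJ-84: φ = -80.38983°, λ = +81.91383°
GRAV-76: φ = -75.36017°, λ = -7.92917°
δ₁₃ = central angle PM1→GRAV-76 = 0.213842 rad  (haversine)
θ₁₃ = bearing PM1→GRAV-76 = 197.348°,  θ₁₂ = bearing PM1→INJ-84 = 157.645°
dₓₜ = R·arcsin(sin δ₁₃ · sin(θ₁₃ − θ₁₂)) = 6372.8·arcsin(0.21222·sin(39.704°)) = 866.610 km
|dₓₜ| = 866.610 km

866.6 km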